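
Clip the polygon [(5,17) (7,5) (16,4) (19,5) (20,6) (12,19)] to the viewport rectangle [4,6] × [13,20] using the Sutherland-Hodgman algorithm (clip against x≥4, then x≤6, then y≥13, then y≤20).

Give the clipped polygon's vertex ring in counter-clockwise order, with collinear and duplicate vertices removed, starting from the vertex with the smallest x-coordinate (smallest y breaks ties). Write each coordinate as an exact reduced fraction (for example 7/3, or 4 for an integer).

1. After x ≥ 4: [(5,17) (7,5) (16,4) (19,5) (20,6) (12,19)]
2. After x ≤ 6: [(6,121/7) (5,17) (6,11)]
3. After y ≥ 13: [(6,13) (6,121/7) (5,17) (17/3,13)]
4. After y ≤ 20: [(6,13) (6,121/7) (5,17) (17/3,13)]
5. Canonical ring: [(5,17) (17/3,13) (6,13) (6,121/7)]

Clipped polygon: [(5,17) (17/3,13) (6,13) (6,121/7)]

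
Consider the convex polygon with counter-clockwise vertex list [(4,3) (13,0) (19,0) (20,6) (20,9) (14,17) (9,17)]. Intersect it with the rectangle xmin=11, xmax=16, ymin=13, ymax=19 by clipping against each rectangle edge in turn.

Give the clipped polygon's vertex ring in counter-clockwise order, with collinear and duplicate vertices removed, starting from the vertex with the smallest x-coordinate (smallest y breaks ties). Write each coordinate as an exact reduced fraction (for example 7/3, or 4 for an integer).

1. After x ≥ 11: [(11,2/3) (13,0) (19,0) (20,6) (20,9) (14,17) (11,17)]
2. After x ≤ 16: [(11,2/3) (13,0) (16,0) (16,43/3) (14,17) (11,17)]
3. After y ≥ 13: [(11,13) (16,13) (16,43/3) (14,17) (11,17)]
4. After y ≤ 19: [(11,13) (16,13) (16,43/3) (14,17) (11,17)]
5. Canonical ring: [(11,13) (16,13) (16,43/3) (14,17) (11,17)]

Clipped polygon: [(11,13) (16,13) (16,43/3) (14,17) (11,17)]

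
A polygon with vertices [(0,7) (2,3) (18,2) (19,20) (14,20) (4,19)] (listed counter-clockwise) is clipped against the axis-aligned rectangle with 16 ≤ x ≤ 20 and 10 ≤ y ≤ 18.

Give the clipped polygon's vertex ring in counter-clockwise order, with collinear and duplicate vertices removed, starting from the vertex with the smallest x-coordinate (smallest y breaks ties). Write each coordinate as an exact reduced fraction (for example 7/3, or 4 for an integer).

1. After x ≥ 16: [(16,17/8) (18,2) (19,20) (16,20)]
2. After x ≤ 20: [(16,17/8) (18,2) (19,20) (16,20)]
3. After y ≥ 10: [(16,10) (166/9,10) (19,20) (16,20)]
4. After y ≤ 18: [(16,18) (16,10) (166/9,10) (170/9,18)]
5. Canonical ring: [(16,10) (166/9,10) (170/9,18) (16,18)]

Clipped polygon: [(16,10) (166/9,10) (170/9,18) (16,18)]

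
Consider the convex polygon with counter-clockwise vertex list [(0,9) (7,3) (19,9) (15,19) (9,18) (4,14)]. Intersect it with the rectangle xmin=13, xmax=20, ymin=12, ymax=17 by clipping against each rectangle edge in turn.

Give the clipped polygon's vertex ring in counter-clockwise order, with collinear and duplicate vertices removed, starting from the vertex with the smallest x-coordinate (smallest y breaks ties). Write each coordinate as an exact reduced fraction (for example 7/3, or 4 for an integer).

1. After x ≥ 13: [(13,6) (19,9) (15,19) (13,56/3)]
2. After x ≤ 20: [(13,6) (19,9) (15,19) (13,56/3)]
3. After y ≥ 12: [(13,12) (89/5,12) (15,19) (13,56/3)]
4. After y ≤ 17: [(13,17) (13,12) (89/5,12) (79/5,17)]
5. Canonical ring: [(13,12) (89/5,12) (79/5,17) (13,17)]

Clipped polygon: [(13,12) (89/5,12) (79/5,17) (13,17)]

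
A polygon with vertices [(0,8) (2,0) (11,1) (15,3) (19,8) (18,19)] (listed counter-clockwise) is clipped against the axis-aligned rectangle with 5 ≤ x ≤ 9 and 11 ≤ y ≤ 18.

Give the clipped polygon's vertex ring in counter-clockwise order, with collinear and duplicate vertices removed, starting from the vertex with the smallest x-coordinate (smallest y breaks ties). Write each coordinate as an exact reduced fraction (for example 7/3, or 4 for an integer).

Clipped polygon: [(5,11) (9,11) (9,27/2) (5,199/18)]

1. After x ≥ 5: [(5,199/18) (5,1/3) (11,1) (15,3) (19,8) (18,19)]
2. After x ≤ 9: [(9,27/2) (5,199/18) (5,1/3) (9,7/9)]
3. After y ≥ 11: [(9,11) (9,27/2) (5,199/18) (5,11)]
4. After y ≤ 18: [(9,11) (9,27/2) (5,199/18) (5,11)]
5. Canonical ring: [(5,11) (9,11) (9,27/2) (5,199/18)]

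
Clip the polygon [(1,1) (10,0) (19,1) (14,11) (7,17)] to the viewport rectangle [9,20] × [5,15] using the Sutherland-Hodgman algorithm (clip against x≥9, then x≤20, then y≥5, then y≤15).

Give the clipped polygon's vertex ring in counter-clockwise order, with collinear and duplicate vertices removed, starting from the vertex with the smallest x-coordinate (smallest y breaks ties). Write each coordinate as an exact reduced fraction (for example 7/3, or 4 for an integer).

Clipped polygon: [(9,5) (17,5) (14,11) (28/3,15) (9,15)]

1. After x ≥ 9: [(9,1/9) (10,0) (19,1) (14,11) (9,107/7)]
2. After x ≤ 20: [(9,1/9) (10,0) (19,1) (14,11) (9,107/7)]
3. After y ≥ 5: [(9,5) (17,5) (14,11) (9,107/7)]
4. After y ≤ 15: [(9,15) (9,5) (17,5) (14,11) (28/3,15)]
5. Canonical ring: [(9,5) (17,5) (14,11) (28/3,15) (9,15)]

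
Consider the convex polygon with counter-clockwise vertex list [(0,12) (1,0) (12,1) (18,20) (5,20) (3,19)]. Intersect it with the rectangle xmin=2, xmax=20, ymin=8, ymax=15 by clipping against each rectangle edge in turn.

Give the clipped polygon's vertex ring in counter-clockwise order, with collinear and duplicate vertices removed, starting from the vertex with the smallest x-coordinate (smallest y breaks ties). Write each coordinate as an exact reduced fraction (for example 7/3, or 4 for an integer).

1. After x ≥ 2: [(2,50/3) (2,1/11) (12,1) (18,20) (5,20) (3,19)]
2. After x ≤ 20: [(2,50/3) (2,1/11) (12,1) (18,20) (5,20) (3,19)]
3. After y ≥ 8: [(2,50/3) (2,8) (270/19,8) (18,20) (5,20) (3,19)]
4. After y ≤ 15: [(2,15) (2,8) (270/19,8) (312/19,15)]
5. Canonical ring: [(2,8) (270/19,8) (312/19,15) (2,15)]

Clipped polygon: [(2,8) (270/19,8) (312/19,15) (2,15)]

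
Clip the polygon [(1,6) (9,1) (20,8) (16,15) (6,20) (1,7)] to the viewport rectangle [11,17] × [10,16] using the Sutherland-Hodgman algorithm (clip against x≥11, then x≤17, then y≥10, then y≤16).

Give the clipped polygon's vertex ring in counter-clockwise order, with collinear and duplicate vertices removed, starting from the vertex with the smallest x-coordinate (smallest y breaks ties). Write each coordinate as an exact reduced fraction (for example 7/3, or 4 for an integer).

Clipped polygon: [(11,10) (17,10) (17,53/4) (16,15) (14,16) (11,16)]

1. After x ≥ 11: [(11,25/11) (20,8) (16,15) (11,35/2)]
2. After x ≤ 17: [(11,25/11) (17,67/11) (17,53/4) (16,15) (11,35/2)]
3. After y ≥ 10: [(11,10) (17,10) (17,53/4) (16,15) (11,35/2)]
4. After y ≤ 16: [(11,16) (11,10) (17,10) (17,53/4) (16,15) (14,16)]
5. Canonical ring: [(11,10) (17,10) (17,53/4) (16,15) (14,16) (11,16)]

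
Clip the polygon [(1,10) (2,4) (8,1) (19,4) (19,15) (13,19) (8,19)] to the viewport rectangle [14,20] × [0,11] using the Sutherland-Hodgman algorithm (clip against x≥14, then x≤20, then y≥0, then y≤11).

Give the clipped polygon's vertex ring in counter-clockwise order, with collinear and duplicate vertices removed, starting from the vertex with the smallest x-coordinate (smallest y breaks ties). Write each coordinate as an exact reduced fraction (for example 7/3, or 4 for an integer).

Clipped polygon: [(14,29/11) (19,4) (19,11) (14,11)]

1. After x ≥ 14: [(14,29/11) (19,4) (19,15) (14,55/3)]
2. After x ≤ 20: [(14,29/11) (19,4) (19,15) (14,55/3)]
3. After y ≥ 0: [(14,29/11) (19,4) (19,15) (14,55/3)]
4. After y ≤ 11: [(14,11) (14,29/11) (19,4) (19,11)]
5. Canonical ring: [(14,29/11) (19,4) (19,11) (14,11)]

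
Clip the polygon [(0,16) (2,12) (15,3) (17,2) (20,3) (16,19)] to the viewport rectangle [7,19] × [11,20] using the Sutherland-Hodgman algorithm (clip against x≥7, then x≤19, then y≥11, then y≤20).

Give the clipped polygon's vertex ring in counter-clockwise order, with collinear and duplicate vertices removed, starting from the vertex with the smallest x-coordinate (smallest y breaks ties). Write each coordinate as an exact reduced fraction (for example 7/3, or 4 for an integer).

1. After x ≥ 7: [(7,277/16) (7,111/13) (15,3) (17,2) (20,3) (16,19)]
2. After x ≤ 19: [(7,277/16) (7,111/13) (15,3) (17,2) (19,8/3) (19,7) (16,19)]
3. After y ≥ 11: [(7,277/16) (7,11) (18,11) (16,19)]
4. After y ≤ 20: [(7,277/16) (7,11) (18,11) (16,19)]
5. Canonical ring: [(7,11) (18,11) (16,19) (7,277/16)]

Clipped polygon: [(7,11) (18,11) (16,19) (7,277/16)]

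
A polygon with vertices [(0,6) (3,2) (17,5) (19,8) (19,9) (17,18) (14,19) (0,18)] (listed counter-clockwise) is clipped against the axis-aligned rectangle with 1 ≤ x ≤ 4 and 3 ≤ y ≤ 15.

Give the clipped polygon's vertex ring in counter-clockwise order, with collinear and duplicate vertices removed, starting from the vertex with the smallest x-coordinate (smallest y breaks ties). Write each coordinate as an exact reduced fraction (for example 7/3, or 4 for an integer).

1. After x ≥ 1: [(1,14/3) (3,2) (17,5) (19,8) (19,9) (17,18) (14,19) (1,253/14)]
2. After x ≤ 4: [(1,14/3) (3,2) (4,31/14) (4,128/7) (1,253/14)]
3. After y ≥ 3: [(1,14/3) (9/4,3) (4,3) (4,128/7) (1,253/14)]
4. After y ≤ 15: [(1,15) (1,14/3) (9/4,3) (4,3) (4,15)]
5. Canonical ring: [(1,14/3) (9/4,3) (4,3) (4,15) (1,15)]

Clipped polygon: [(1,14/3) (9/4,3) (4,3) (4,15) (1,15)]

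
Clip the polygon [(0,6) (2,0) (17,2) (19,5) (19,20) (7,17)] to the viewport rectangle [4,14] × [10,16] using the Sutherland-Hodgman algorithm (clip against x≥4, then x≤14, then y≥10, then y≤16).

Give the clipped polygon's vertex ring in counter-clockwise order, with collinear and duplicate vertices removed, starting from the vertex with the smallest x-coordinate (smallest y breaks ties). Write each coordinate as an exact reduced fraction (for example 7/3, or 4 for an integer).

1. After x ≥ 4: [(4,86/7) (4,4/15) (17,2) (19,5) (19,20) (7,17)]
2. After x ≤ 14: [(4,86/7) (4,4/15) (14,8/5) (14,75/4) (7,17)]
3. After y ≥ 10: [(4,86/7) (4,10) (14,10) (14,75/4) (7,17)]
4. After y ≤ 16: [(70/11,16) (4,86/7) (4,10) (14,10) (14,16)]
5. Canonical ring: [(4,10) (14,10) (14,16) (70/11,16) (4,86/7)]

Clipped polygon: [(4,10) (14,10) (14,16) (70/11,16) (4,86/7)]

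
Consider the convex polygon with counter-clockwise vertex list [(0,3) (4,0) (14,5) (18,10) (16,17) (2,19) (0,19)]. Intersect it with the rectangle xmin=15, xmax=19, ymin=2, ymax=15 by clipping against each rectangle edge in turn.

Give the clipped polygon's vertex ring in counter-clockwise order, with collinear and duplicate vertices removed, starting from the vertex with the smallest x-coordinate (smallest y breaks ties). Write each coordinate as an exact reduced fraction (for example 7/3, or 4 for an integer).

Clipped polygon: [(15,25/4) (18,10) (116/7,15) (15,15)]

1. After x ≥ 15: [(15,25/4) (18,10) (16,17) (15,120/7)]
2. After x ≤ 19: [(15,25/4) (18,10) (16,17) (15,120/7)]
3. After y ≥ 2: [(15,25/4) (18,10) (16,17) (15,120/7)]
4. After y ≤ 15: [(15,15) (15,25/4) (18,10) (116/7,15)]
5. Canonical ring: [(15,25/4) (18,10) (116/7,15) (15,15)]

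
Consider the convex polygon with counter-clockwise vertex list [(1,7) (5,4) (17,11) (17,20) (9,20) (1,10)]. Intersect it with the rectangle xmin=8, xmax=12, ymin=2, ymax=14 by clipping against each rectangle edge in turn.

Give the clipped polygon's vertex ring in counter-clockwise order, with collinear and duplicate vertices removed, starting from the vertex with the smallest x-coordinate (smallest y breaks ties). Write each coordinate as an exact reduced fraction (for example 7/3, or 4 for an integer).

1. After x ≥ 8: [(8,23/4) (17,11) (17,20) (9,20) (8,75/4)]
2. After x ≤ 12: [(8,23/4) (12,97/12) (12,20) (9,20) (8,75/4)]
3. After y ≥ 2: [(8,23/4) (12,97/12) (12,20) (9,20) (8,75/4)]
4. After y ≤ 14: [(8,14) (8,23/4) (12,97/12) (12,14)]
5. Canonical ring: [(8,23/4) (12,97/12) (12,14) (8,14)]

Clipped polygon: [(8,23/4) (12,97/12) (12,14) (8,14)]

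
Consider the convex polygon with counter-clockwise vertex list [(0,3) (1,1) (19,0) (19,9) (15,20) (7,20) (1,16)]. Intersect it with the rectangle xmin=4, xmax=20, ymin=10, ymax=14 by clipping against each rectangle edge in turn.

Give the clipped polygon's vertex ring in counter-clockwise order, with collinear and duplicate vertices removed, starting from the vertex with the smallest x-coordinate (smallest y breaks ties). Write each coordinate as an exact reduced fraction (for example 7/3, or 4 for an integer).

Clipped polygon: [(4,10) (205/11,10) (189/11,14) (4,14)]

1. After x ≥ 4: [(4,5/6) (19,0) (19,9) (15,20) (7,20) (4,18)]
2. After x ≤ 20: [(4,5/6) (19,0) (19,9) (15,20) (7,20) (4,18)]
3. After y ≥ 10: [(4,10) (205/11,10) (15,20) (7,20) (4,18)]
4. After y ≤ 14: [(4,14) (4,10) (205/11,10) (189/11,14)]
5. Canonical ring: [(4,10) (205/11,10) (189/11,14) (4,14)]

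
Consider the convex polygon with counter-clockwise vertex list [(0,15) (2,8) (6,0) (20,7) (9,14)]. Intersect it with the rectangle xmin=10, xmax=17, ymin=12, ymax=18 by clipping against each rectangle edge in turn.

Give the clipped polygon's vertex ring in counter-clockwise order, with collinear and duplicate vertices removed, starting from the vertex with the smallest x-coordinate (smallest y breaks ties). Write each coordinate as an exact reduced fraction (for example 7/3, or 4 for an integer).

1. After x ≥ 10: [(10,2) (20,7) (10,147/11)]
2. After x ≤ 17: [(10,2) (17,11/2) (17,98/11) (10,147/11)]
3. After y ≥ 12: [(10,12) (85/7,12) (10,147/11)]
4. After y ≤ 18: [(10,12) (85/7,12) (10,147/11)]
5. Canonical ring: [(10,12) (85/7,12) (10,147/11)]

Clipped polygon: [(10,12) (85/7,12) (10,147/11)]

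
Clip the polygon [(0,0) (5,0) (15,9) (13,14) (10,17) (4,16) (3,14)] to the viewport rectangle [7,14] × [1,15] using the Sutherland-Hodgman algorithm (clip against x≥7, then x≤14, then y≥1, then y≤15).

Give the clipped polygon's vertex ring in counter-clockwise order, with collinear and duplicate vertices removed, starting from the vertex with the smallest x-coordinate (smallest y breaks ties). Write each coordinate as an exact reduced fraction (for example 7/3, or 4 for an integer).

1. After x ≥ 7: [(7,9/5) (15,9) (13,14) (10,17) (7,33/2)]
2. After x ≤ 14: [(7,9/5) (14,81/10) (14,23/2) (13,14) (10,17) (7,33/2)]
3. After y ≥ 1: [(7,9/5) (14,81/10) (14,23/2) (13,14) (10,17) (7,33/2)]
4. After y ≤ 15: [(7,15) (7,9/5) (14,81/10) (14,23/2) (13,14) (12,15)]
5. Canonical ring: [(7,9/5) (14,81/10) (14,23/2) (13,14) (12,15) (7,15)]

Clipped polygon: [(7,9/5) (14,81/10) (14,23/2) (13,14) (12,15) (7,15)]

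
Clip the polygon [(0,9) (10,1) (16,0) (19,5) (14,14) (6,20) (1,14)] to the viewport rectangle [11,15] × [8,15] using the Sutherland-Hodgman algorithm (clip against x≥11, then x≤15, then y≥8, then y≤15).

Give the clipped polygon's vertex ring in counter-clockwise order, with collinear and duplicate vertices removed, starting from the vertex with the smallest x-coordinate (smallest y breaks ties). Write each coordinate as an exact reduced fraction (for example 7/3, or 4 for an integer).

1. After x ≥ 11: [(11,5/6) (16,0) (19,5) (14,14) (11,65/4)]
2. After x ≤ 15: [(11,5/6) (15,1/6) (15,61/5) (14,14) (11,65/4)]
3. After y ≥ 8: [(11,8) (15,8) (15,61/5) (14,14) (11,65/4)]
4. After y ≤ 15: [(11,15) (11,8) (15,8) (15,61/5) (14,14) (38/3,15)]
5. Canonical ring: [(11,8) (15,8) (15,61/5) (14,14) (38/3,15) (11,15)]

Clipped polygon: [(11,8) (15,8) (15,61/5) (14,14) (38/3,15) (11,15)]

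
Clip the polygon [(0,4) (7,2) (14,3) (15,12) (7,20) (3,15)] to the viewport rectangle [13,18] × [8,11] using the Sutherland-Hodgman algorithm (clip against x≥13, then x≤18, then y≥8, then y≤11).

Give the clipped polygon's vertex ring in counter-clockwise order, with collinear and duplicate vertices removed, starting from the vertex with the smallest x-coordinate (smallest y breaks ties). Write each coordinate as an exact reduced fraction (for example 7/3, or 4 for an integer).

Clipped polygon: [(13,8) (131/9,8) (134/9,11) (13,11)]

1. After x ≥ 13: [(13,20/7) (14,3) (15,12) (13,14)]
2. After x ≤ 18: [(13,20/7) (14,3) (15,12) (13,14)]
3. After y ≥ 8: [(13,8) (131/9,8) (15,12) (13,14)]
4. After y ≤ 11: [(13,11) (13,8) (131/9,8) (134/9,11)]
5. Canonical ring: [(13,8) (131/9,8) (134/9,11) (13,11)]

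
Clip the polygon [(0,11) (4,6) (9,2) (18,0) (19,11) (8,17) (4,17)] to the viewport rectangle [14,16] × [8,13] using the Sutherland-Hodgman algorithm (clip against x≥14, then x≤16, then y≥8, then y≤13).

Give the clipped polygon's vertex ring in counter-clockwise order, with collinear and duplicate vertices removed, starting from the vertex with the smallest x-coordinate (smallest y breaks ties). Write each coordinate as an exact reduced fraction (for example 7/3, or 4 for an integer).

Clipped polygon: [(14,8) (16,8) (16,139/11) (46/3,13) (14,13)]

1. After x ≥ 14: [(14,8/9) (18,0) (19,11) (14,151/11)]
2. After x ≤ 16: [(14,8/9) (16,4/9) (16,139/11) (14,151/11)]
3. After y ≥ 8: [(14,8) (16,8) (16,139/11) (14,151/11)]
4. After y ≤ 13: [(14,13) (14,8) (16,8) (16,139/11) (46/3,13)]
5. Canonical ring: [(14,8) (16,8) (16,139/11) (46/3,13) (14,13)]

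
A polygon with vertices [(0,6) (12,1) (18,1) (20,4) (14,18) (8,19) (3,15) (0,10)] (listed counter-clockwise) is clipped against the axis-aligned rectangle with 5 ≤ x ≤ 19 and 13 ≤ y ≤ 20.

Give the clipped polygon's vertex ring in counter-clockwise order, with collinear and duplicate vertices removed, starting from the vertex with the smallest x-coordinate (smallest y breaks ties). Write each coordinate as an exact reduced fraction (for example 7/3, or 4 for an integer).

1. After x ≥ 5: [(5,47/12) (12,1) (18,1) (20,4) (14,18) (8,19) (5,83/5)]
2. After x ≤ 19: [(5,47/12) (12,1) (18,1) (19,5/2) (19,19/3) (14,18) (8,19) (5,83/5)]
3. After y ≥ 13: [(5,13) (113/7,13) (14,18) (8,19) (5,83/5)]
4. After y ≤ 20: [(5,13) (113/7,13) (14,18) (8,19) (5,83/5)]
5. Canonical ring: [(5,13) (113/7,13) (14,18) (8,19) (5,83/5)]

Clipped polygon: [(5,13) (113/7,13) (14,18) (8,19) (5,83/5)]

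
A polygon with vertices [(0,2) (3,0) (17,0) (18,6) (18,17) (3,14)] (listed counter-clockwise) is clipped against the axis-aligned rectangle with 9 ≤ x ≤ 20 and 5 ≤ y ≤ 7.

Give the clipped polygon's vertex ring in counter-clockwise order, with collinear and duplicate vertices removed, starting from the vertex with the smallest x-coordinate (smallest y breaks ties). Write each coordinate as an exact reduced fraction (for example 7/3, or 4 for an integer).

1. After x ≥ 9: [(9,0) (17,0) (18,6) (18,17) (9,76/5)]
2. After x ≤ 20: [(9,0) (17,0) (18,6) (18,17) (9,76/5)]
3. After y ≥ 5: [(9,5) (107/6,5) (18,6) (18,17) (9,76/5)]
4. After y ≤ 7: [(9,7) (9,5) (107/6,5) (18,6) (18,7)]
5. Canonical ring: [(9,5) (107/6,5) (18,6) (18,7) (9,7)]

Clipped polygon: [(9,5) (107/6,5) (18,6) (18,7) (9,7)]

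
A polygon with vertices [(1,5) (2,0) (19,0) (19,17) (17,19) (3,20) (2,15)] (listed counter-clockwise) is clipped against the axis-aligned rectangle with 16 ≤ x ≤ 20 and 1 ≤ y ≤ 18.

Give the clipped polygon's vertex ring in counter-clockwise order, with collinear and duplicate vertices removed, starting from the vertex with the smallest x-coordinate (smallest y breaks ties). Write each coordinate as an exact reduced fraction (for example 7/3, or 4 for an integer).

1. After x ≥ 16: [(16,0) (19,0) (19,17) (17,19) (16,267/14)]
2. After x ≤ 20: [(16,0) (19,0) (19,17) (17,19) (16,267/14)]
3. After y ≥ 1: [(16,1) (19,1) (19,17) (17,19) (16,267/14)]
4. After y ≤ 18: [(16,18) (16,1) (19,1) (19,17) (18,18)]
5. Canonical ring: [(16,1) (19,1) (19,17) (18,18) (16,18)]

Clipped polygon: [(16,1) (19,1) (19,17) (18,18) (16,18)]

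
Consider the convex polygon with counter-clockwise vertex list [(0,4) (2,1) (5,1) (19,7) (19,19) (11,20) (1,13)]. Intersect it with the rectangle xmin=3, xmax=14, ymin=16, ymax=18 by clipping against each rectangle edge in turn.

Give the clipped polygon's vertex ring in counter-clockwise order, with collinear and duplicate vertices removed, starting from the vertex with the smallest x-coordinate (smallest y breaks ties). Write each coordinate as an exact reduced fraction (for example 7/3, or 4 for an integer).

1. After x ≥ 3: [(3,1) (5,1) (19,7) (19,19) (11,20) (3,72/5)]
2. After x ≤ 14: [(3,1) (5,1) (14,34/7) (14,157/8) (11,20) (3,72/5)]
3. After y ≥ 16: [(14,16) (14,157/8) (11,20) (37/7,16)]
4. After y ≤ 18: [(14,16) (14,18) (57/7,18) (37/7,16)]
5. Canonical ring: [(37/7,16) (14,16) (14,18) (57/7,18)]

Clipped polygon: [(37/7,16) (14,16) (14,18) (57/7,18)]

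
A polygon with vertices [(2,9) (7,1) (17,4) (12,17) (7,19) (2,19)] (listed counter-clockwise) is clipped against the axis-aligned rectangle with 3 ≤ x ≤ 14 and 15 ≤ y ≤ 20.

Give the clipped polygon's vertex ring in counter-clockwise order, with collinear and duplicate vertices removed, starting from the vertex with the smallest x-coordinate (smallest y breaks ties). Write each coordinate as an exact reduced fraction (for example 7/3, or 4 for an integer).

Clipped polygon: [(3,15) (166/13,15) (12,17) (7,19) (3,19)]

1. After x ≥ 3: [(3,37/5) (7,1) (17,4) (12,17) (7,19) (3,19)]
2. After x ≤ 14: [(3,37/5) (7,1) (14,31/10) (14,59/5) (12,17) (7,19) (3,19)]
3. After y ≥ 15: [(3,15) (166/13,15) (12,17) (7,19) (3,19)]
4. After y ≤ 20: [(3,15) (166/13,15) (12,17) (7,19) (3,19)]
5. Canonical ring: [(3,15) (166/13,15) (12,17) (7,19) (3,19)]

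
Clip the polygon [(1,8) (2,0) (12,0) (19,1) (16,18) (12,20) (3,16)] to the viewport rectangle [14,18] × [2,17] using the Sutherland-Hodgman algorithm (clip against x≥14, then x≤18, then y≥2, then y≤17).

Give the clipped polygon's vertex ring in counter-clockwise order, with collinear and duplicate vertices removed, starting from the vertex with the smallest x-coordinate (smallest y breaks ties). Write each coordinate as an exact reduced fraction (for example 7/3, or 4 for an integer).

1. After x ≥ 14: [(14,2/7) (19,1) (16,18) (14,19)]
2. After x ≤ 18: [(14,2/7) (18,6/7) (18,20/3) (16,18) (14,19)]
3. After y ≥ 2: [(14,2) (18,2) (18,20/3) (16,18) (14,19)]
4. After y ≤ 17: [(14,17) (14,2) (18,2) (18,20/3) (275/17,17)]
5. Canonical ring: [(14,2) (18,2) (18,20/3) (275/17,17) (14,17)]

Clipped polygon: [(14,2) (18,2) (18,20/3) (275/17,17) (14,17)]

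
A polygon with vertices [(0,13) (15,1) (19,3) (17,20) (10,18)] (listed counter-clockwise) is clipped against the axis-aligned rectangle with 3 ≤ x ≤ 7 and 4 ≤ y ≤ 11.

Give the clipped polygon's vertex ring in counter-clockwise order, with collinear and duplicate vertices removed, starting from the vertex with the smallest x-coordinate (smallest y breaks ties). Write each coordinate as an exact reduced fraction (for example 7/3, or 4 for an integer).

Clipped polygon: [(3,53/5) (7,37/5) (7,11) (3,11)]

1. After x ≥ 3: [(3,29/2) (3,53/5) (15,1) (19,3) (17,20) (10,18)]
2. After x ≤ 7: [(7,33/2) (3,29/2) (3,53/5) (7,37/5)]
3. After y ≥ 4: [(7,33/2) (3,29/2) (3,53/5) (7,37/5)]
4. After y ≤ 11: [(7,11) (3,11) (3,53/5) (7,37/5)]
5. Canonical ring: [(3,53/5) (7,37/5) (7,11) (3,11)]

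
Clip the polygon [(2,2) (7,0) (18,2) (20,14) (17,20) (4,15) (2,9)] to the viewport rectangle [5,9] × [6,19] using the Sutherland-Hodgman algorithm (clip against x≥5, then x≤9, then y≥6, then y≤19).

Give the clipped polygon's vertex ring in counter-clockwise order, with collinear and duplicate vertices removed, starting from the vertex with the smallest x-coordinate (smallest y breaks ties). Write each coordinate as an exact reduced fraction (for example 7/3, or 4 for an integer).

1. After x ≥ 5: [(5,4/5) (7,0) (18,2) (20,14) (17,20) (5,200/13)]
2. After x ≤ 9: [(5,4/5) (7,0) (9,4/11) (9,220/13) (5,200/13)]
3. After y ≥ 6: [(5,6) (9,6) (9,220/13) (5,200/13)]
4. After y ≤ 19: [(5,6) (9,6) (9,220/13) (5,200/13)]
5. Canonical ring: [(5,6) (9,6) (9,220/13) (5,200/13)]

Clipped polygon: [(5,6) (9,6) (9,220/13) (5,200/13)]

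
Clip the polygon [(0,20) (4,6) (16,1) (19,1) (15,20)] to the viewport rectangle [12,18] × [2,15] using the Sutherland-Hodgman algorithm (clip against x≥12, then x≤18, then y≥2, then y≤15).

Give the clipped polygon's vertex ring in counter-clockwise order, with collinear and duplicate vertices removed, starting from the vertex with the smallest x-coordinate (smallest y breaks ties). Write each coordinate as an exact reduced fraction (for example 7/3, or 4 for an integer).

1. After x ≥ 12: [(12,20) (12,8/3) (16,1) (19,1) (15,20)]
2. After x ≤ 18: [(12,20) (12,8/3) (16,1) (18,1) (18,23/4) (15,20)]
3. After y ≥ 2: [(12,20) (12,8/3) (68/5,2) (18,2) (18,23/4) (15,20)]
4. After y ≤ 15: [(12,15) (12,8/3) (68/5,2) (18,2) (18,23/4) (305/19,15)]
5. Canonical ring: [(12,8/3) (68/5,2) (18,2) (18,23/4) (305/19,15) (12,15)]

Clipped polygon: [(12,8/3) (68/5,2) (18,2) (18,23/4) (305/19,15) (12,15)]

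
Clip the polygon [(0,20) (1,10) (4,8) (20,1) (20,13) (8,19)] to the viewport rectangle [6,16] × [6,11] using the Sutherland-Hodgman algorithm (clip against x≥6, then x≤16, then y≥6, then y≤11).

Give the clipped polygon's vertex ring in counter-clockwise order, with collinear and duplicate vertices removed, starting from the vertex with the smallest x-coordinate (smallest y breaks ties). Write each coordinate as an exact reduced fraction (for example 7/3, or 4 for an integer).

1. After x ≥ 6: [(6,77/4) (6,57/8) (20,1) (20,13) (8,19)]
2. After x ≤ 16: [(6,77/4) (6,57/8) (16,11/4) (16,15) (8,19)]
3. After y ≥ 6: [(6,77/4) (6,57/8) (60/7,6) (16,6) (16,15) (8,19)]
4. After y ≤ 11: [(6,11) (6,57/8) (60/7,6) (16,6) (16,11)]
5. Canonical ring: [(6,57/8) (60/7,6) (16,6) (16,11) (6,11)]

Clipped polygon: [(6,57/8) (60/7,6) (16,6) (16,11) (6,11)]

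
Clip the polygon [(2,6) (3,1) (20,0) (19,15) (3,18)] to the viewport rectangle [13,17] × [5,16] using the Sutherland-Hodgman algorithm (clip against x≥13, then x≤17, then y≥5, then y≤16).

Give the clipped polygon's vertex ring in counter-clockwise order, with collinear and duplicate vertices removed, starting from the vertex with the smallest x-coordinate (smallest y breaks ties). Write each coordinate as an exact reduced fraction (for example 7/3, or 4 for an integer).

Clipped polygon: [(13,5) (17,5) (17,123/8) (41/3,16) (13,16)]

1. After x ≥ 13: [(13,7/17) (20,0) (19,15) (13,129/8)]
2. After x ≤ 17: [(13,7/17) (17,3/17) (17,123/8) (13,129/8)]
3. After y ≥ 5: [(13,5) (17,5) (17,123/8) (13,129/8)]
4. After y ≤ 16: [(13,16) (13,5) (17,5) (17,123/8) (41/3,16)]
5. Canonical ring: [(13,5) (17,5) (17,123/8) (41/3,16) (13,16)]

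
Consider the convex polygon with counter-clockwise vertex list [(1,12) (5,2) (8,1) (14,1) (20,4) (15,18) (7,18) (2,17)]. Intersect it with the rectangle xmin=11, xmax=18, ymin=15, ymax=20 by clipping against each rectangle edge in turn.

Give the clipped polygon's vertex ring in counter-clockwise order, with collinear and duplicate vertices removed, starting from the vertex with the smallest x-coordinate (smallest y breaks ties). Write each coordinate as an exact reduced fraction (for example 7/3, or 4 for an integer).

1. After x ≥ 11: [(11,1) (14,1) (20,4) (15,18) (11,18)]
2. After x ≤ 18: [(11,1) (14,1) (18,3) (18,48/5) (15,18) (11,18)]
3. After y ≥ 15: [(11,15) (225/14,15) (15,18) (11,18)]
4. After y ≤ 20: [(11,15) (225/14,15) (15,18) (11,18)]
5. Canonical ring: [(11,15) (225/14,15) (15,18) (11,18)]

Clipped polygon: [(11,15) (225/14,15) (15,18) (11,18)]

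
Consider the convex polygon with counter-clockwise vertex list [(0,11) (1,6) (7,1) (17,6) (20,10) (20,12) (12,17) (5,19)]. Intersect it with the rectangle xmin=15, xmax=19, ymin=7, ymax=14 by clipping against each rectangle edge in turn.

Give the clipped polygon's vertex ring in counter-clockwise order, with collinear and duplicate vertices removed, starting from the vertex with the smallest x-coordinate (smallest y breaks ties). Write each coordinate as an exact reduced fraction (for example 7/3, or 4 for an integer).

1. After x ≥ 15: [(15,5) (17,6) (20,10) (20,12) (15,121/8)]
2. After x ≤ 19: [(15,5) (17,6) (19,26/3) (19,101/8) (15,121/8)]
3. After y ≥ 7: [(15,7) (71/4,7) (19,26/3) (19,101/8) (15,121/8)]
4. After y ≤ 14: [(15,14) (15,7) (71/4,7) (19,26/3) (19,101/8) (84/5,14)]
5. Canonical ring: [(15,7) (71/4,7) (19,26/3) (19,101/8) (84/5,14) (15,14)]

Clipped polygon: [(15,7) (71/4,7) (19,26/3) (19,101/8) (84/5,14) (15,14)]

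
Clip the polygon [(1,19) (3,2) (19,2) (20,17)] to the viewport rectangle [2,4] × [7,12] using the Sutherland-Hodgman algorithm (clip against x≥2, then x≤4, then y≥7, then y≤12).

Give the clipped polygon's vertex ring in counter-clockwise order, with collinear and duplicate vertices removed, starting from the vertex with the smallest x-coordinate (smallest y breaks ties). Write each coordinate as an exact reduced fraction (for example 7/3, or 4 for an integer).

Clipped polygon: [(2,21/2) (41/17,7) (4,7) (4,12) (2,12)]

1. After x ≥ 2: [(2,359/19) (2,21/2) (3,2) (19,2) (20,17)]
2. After x ≤ 4: [(4,355/19) (2,359/19) (2,21/2) (3,2) (4,2)]
3. After y ≥ 7: [(4,7) (4,355/19) (2,359/19) (2,21/2) (41/17,7)]
4. After y ≤ 12: [(4,7) (4,12) (2,12) (2,21/2) (41/17,7)]
5. Canonical ring: [(2,21/2) (41/17,7) (4,7) (4,12) (2,12)]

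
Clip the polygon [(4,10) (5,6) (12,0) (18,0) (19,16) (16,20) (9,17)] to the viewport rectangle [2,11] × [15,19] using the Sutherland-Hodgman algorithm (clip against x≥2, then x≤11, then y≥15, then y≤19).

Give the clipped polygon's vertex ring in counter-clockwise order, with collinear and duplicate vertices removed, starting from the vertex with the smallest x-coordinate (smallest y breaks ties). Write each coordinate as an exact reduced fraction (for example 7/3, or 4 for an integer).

Clipped polygon: [(53/7,15) (11,15) (11,125/7) (9,17)]

1. After x ≥ 2: [(4,10) (5,6) (12,0) (18,0) (19,16) (16,20) (9,17)]
2. After x ≤ 11: [(4,10) (5,6) (11,6/7) (11,125/7) (9,17)]
3. After y ≥ 15: [(53/7,15) (11,15) (11,125/7) (9,17)]
4. After y ≤ 19: [(53/7,15) (11,15) (11,125/7) (9,17)]
5. Canonical ring: [(53/7,15) (11,15) (11,125/7) (9,17)]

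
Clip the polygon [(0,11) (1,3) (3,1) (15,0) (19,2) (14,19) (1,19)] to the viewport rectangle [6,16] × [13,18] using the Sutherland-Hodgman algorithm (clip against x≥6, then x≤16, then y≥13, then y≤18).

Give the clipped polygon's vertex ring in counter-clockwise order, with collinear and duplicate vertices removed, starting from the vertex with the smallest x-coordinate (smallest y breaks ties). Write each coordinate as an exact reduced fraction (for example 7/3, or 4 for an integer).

Clipped polygon: [(6,13) (268/17,13) (243/17,18) (6,18)]

1. After x ≥ 6: [(6,3/4) (15,0) (19,2) (14,19) (6,19)]
2. After x ≤ 16: [(6,3/4) (15,0) (16,1/2) (16,61/5) (14,19) (6,19)]
3. After y ≥ 13: [(6,13) (268/17,13) (14,19) (6,19)]
4. After y ≤ 18: [(6,18) (6,13) (268/17,13) (243/17,18)]
5. Canonical ring: [(6,13) (268/17,13) (243/17,18) (6,18)]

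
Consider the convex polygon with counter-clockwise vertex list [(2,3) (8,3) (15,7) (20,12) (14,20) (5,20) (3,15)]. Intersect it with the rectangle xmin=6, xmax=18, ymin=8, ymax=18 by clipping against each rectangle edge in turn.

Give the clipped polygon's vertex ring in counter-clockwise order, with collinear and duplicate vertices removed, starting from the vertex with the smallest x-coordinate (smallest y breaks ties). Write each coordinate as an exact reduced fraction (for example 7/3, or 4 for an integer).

Clipped polygon: [(6,8) (16,8) (18,10) (18,44/3) (31/2,18) (6,18)]

1. After x ≥ 6: [(6,3) (8,3) (15,7) (20,12) (14,20) (6,20)]
2. After x ≤ 18: [(6,3) (8,3) (15,7) (18,10) (18,44/3) (14,20) (6,20)]
3. After y ≥ 8: [(6,8) (16,8) (18,10) (18,44/3) (14,20) (6,20)]
4. After y ≤ 18: [(6,18) (6,8) (16,8) (18,10) (18,44/3) (31/2,18)]
5. Canonical ring: [(6,8) (16,8) (18,10) (18,44/3) (31/2,18) (6,18)]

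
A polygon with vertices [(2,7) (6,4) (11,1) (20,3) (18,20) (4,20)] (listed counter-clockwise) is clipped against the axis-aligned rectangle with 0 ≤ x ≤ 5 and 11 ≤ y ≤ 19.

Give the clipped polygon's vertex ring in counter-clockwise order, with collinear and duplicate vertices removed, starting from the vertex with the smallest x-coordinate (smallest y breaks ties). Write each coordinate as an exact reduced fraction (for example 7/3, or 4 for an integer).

Clipped polygon: [(34/13,11) (5,11) (5,19) (50/13,19)]

1. After x ≥ 0: [(2,7) (6,4) (11,1) (20,3) (18,20) (4,20)]
2. After x ≤ 5: [(2,7) (5,19/4) (5,20) (4,20)]
3. After y ≥ 11: [(34/13,11) (5,11) (5,20) (4,20)]
4. After y ≤ 19: [(50/13,19) (34/13,11) (5,11) (5,19)]
5. Canonical ring: [(34/13,11) (5,11) (5,19) (50/13,19)]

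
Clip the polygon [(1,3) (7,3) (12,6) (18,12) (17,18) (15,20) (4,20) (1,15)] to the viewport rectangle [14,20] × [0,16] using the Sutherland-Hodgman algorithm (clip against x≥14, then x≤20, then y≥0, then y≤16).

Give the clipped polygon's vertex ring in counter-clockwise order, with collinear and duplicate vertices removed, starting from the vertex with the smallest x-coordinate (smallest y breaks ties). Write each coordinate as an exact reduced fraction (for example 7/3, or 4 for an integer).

1. After x ≥ 14: [(14,8) (18,12) (17,18) (15,20) (14,20)]
2. After x ≤ 20: [(14,8) (18,12) (17,18) (15,20) (14,20)]
3. After y ≥ 0: [(14,8) (18,12) (17,18) (15,20) (14,20)]
4. After y ≤ 16: [(14,16) (14,8) (18,12) (52/3,16)]
5. Canonical ring: [(14,8) (18,12) (52/3,16) (14,16)]

Clipped polygon: [(14,8) (18,12) (52/3,16) (14,16)]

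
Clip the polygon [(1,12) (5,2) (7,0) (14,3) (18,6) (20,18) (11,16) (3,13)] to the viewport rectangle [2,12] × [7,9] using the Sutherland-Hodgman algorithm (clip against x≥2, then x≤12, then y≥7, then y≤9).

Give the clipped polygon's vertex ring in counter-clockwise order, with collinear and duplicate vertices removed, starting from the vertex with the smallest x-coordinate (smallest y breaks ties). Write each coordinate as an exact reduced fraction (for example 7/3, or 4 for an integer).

1. After x ≥ 2: [(2,25/2) (2,19/2) (5,2) (7,0) (14,3) (18,6) (20,18) (11,16) (3,13)]
2. After x ≤ 12: [(2,25/2) (2,19/2) (5,2) (7,0) (12,15/7) (12,146/9) (11,16) (3,13)]
3. After y ≥ 7: [(2,25/2) (2,19/2) (3,7) (12,7) (12,146/9) (11,16) (3,13)]
4. After y ≤ 9: [(11/5,9) (3,7) (12,7) (12,9)]
5. Canonical ring: [(11/5,9) (3,7) (12,7) (12,9)]

Clipped polygon: [(11/5,9) (3,7) (12,7) (12,9)]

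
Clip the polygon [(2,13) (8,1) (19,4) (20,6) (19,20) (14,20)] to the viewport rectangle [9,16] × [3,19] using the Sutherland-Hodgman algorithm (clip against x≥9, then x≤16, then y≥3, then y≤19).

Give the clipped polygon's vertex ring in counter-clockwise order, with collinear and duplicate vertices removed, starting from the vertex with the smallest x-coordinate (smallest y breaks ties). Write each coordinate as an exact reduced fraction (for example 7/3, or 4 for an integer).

Clipped polygon: [(9,3) (46/3,3) (16,35/11) (16,19) (86/7,19) (9,205/12)]

1. After x ≥ 9: [(9,205/12) (9,14/11) (19,4) (20,6) (19,20) (14,20)]
2. After x ≤ 16: [(9,205/12) (9,14/11) (16,35/11) (16,20) (14,20)]
3. After y ≥ 3: [(9,205/12) (9,3) (46/3,3) (16,35/11) (16,20) (14,20)]
4. After y ≤ 19: [(86/7,19) (9,205/12) (9,3) (46/3,3) (16,35/11) (16,19)]
5. Canonical ring: [(9,3) (46/3,3) (16,35/11) (16,19) (86/7,19) (9,205/12)]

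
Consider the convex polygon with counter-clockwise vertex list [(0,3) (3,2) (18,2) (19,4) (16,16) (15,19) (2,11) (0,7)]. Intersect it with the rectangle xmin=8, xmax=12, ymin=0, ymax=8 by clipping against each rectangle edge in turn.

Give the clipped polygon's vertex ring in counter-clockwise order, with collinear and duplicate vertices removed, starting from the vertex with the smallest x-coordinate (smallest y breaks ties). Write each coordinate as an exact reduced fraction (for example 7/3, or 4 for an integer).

Clipped polygon: [(8,2) (12,2) (12,8) (8,8)]

1. After x ≥ 8: [(8,2) (18,2) (19,4) (16,16) (15,19) (8,191/13)]
2. After x ≤ 12: [(8,2) (12,2) (12,223/13) (8,191/13)]
3. After y ≥ 0: [(8,2) (12,2) (12,223/13) (8,191/13)]
4. After y ≤ 8: [(8,8) (8,2) (12,2) (12,8)]
5. Canonical ring: [(8,2) (12,2) (12,8) (8,8)]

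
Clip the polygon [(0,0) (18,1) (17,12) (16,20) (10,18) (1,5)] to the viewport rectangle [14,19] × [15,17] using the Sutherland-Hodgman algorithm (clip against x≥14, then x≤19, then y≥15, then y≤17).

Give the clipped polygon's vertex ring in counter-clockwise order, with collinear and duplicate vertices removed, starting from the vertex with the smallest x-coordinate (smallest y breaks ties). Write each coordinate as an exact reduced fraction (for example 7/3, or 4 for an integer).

Clipped polygon: [(14,15) (133/8,15) (131/8,17) (14,17)]

1. After x ≥ 14: [(14,7/9) (18,1) (17,12) (16,20) (14,58/3)]
2. After x ≤ 19: [(14,7/9) (18,1) (17,12) (16,20) (14,58/3)]
3. After y ≥ 15: [(14,15) (133/8,15) (16,20) (14,58/3)]
4. After y ≤ 17: [(14,17) (14,15) (133/8,15) (131/8,17)]
5. Canonical ring: [(14,15) (133/8,15) (131/8,17) (14,17)]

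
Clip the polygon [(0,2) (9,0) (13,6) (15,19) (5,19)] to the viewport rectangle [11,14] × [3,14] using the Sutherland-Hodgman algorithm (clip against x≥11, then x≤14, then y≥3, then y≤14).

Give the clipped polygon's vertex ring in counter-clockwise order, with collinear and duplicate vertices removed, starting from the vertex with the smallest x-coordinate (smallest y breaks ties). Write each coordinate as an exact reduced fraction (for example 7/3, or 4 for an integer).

Clipped polygon: [(11,3) (13,6) (14,25/2) (14,14) (11,14)]

1. After x ≥ 11: [(11,3) (13,6) (15,19) (11,19)]
2. After x ≤ 14: [(11,3) (13,6) (14,25/2) (14,19) (11,19)]
3. After y ≥ 3: [(11,3) (13,6) (14,25/2) (14,19) (11,19)]
4. After y ≤ 14: [(11,14) (11,3) (13,6) (14,25/2) (14,14)]
5. Canonical ring: [(11,3) (13,6) (14,25/2) (14,14) (11,14)]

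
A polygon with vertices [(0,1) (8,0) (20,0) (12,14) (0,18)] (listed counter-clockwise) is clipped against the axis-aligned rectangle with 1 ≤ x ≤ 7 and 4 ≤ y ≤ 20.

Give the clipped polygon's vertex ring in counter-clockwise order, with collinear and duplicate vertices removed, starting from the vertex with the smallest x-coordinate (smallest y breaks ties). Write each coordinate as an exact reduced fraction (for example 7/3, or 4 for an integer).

1. After x ≥ 1: [(1,7/8) (8,0) (20,0) (12,14) (1,53/3)]
2. After x ≤ 7: [(1,7/8) (7,1/8) (7,47/3) (1,53/3)]
3. After y ≥ 4: [(1,4) (7,4) (7,47/3) (1,53/3)]
4. After y ≤ 20: [(1,4) (7,4) (7,47/3) (1,53/3)]
5. Canonical ring: [(1,4) (7,4) (7,47/3) (1,53/3)]

Clipped polygon: [(1,4) (7,4) (7,47/3) (1,53/3)]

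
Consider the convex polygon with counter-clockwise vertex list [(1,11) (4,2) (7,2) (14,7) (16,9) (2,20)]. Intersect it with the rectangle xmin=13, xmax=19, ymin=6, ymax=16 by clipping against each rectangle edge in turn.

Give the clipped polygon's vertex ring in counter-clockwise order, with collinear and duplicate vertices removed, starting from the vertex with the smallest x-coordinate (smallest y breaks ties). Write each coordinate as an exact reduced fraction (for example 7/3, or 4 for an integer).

Clipped polygon: [(13,44/7) (14,7) (16,9) (13,159/14)]

1. After x ≥ 13: [(13,44/7) (14,7) (16,9) (13,159/14)]
2. After x ≤ 19: [(13,44/7) (14,7) (16,9) (13,159/14)]
3. After y ≥ 6: [(13,44/7) (14,7) (16,9) (13,159/14)]
4. After y ≤ 16: [(13,44/7) (14,7) (16,9) (13,159/14)]
5. Canonical ring: [(13,44/7) (14,7) (16,9) (13,159/14)]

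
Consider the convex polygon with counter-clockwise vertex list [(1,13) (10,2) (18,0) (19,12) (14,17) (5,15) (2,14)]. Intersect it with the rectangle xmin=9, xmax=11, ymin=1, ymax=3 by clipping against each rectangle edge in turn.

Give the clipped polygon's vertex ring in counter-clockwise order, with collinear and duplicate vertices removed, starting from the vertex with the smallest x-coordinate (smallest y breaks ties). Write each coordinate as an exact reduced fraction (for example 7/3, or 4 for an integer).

1. After x ≥ 9: [(9,29/9) (10,2) (18,0) (19,12) (14,17) (9,143/9)]
2. After x ≤ 11: [(9,29/9) (10,2) (11,7/4) (11,49/3) (9,143/9)]
3. After y ≥ 1: [(9,29/9) (10,2) (11,7/4) (11,49/3) (9,143/9)]
4. After y ≤ 3: [(101/11,3) (10,2) (11,7/4) (11,3)]
5. Canonical ring: [(101/11,3) (10,2) (11,7/4) (11,3)]

Clipped polygon: [(101/11,3) (10,2) (11,7/4) (11,3)]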